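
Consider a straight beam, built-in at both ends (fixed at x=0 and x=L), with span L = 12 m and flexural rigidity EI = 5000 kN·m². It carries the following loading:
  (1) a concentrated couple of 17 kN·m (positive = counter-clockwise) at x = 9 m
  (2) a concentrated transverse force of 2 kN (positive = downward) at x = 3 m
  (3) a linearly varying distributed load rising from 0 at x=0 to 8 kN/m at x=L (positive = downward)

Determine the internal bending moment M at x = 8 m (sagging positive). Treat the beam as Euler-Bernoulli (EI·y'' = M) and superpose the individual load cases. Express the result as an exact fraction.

M(8) = 19781/720 kN·m

Load 1 — applied couple M₀=17 kN·m at a=9 m (b=L-a=3):
  M_1 = R_Ax - M_A  [x≤a] with R_A=51/32, M_A=85/16 = (51/32)·8 - (85/16) = 119/16 kN·m
Load 2 — point force P=2 kN at a=3 m (b=L-a=9):
  M_2 = Pa²(a+3b)(L-x)/L³ - Pa²b/L²  [x>a] = 2·3²·(3+3·9)·(12-8)/12³ - 2·3²·9/12² = 1/8 kN·m
Load 3 — triangular load w₀=8 kN/m (0→w₀ over full span):
  M_3 = 3w₀Lx/20 - w₀L²/30 - w₀x³/(6L) = 3·8·12·8/20 - 8·12²/30 - 8·8³/(6·12) = 896/45 kN·m
Superposition: M = Σ M_i = 19781/720 kN·m ≈ 27.473611 kN·m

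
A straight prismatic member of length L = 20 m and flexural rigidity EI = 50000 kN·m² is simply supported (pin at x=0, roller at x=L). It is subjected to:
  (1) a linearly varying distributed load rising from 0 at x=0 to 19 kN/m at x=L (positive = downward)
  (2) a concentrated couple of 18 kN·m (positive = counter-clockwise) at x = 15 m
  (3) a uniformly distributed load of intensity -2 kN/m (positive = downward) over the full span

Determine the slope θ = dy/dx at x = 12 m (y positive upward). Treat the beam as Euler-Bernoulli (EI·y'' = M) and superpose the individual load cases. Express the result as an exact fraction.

θ(12) = 4337/360000 rad

Load 1 — triangular load w₀=19 kN/m (0→w₀ over full span):
  θ_1 = -w₀(7L⁴-30L²x²+15x⁴)/(360LEI) = -19·(7·20⁴-30·20²·12²+15·12⁴)/(360·20·50000) = 2204/140625 rad
Load 2 — applied couple M₀=18 kN·m at a=15 m (b=L-a=5):
  θ_2 = (M₀x²/(2L)+C₁)/EI  [x≤a] with C₁=M₀(3b²-L²)/(6L)=-195/4 = (18·12²/(2·20)+(-195/4))/50000 = 321/1000000 rad
Load 3 — uniform load w=-2 kN/m over full span:
  θ_3 = -w(L³-6Lx²+4x³)/(24EI) = -(-2)·(20³-6·20·12²+4·12³)/(24·50000) = -37/9375 rad
Superposition: θ = Σ θ_i = 4337/360000 rad ≈ 0.012047 rad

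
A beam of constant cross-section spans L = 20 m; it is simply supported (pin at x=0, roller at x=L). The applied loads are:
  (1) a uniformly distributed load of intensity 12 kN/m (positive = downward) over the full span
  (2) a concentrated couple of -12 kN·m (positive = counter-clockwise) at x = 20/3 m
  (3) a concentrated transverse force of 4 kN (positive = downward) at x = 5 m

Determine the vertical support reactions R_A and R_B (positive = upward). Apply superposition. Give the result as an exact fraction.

R_A = 612/5 kN, R_B = 608/5 kN

Load 1 — uniform load w=12 kN/m over full span:
  R_A = wL/2 = 12·20/2 = 120 kN
  R_B = wL/2 = 12·20/2 = 120 kN
Load 2 — applied couple M₀=-12 kN·m at a=20/3 m (b=L-a=40/3):
  R_A = M₀/L = (-12)/20 = -3/5 kN
  R_B = -M₀/L = -(-12)/20 = 3/5 kN
Load 3 — point force P=4 kN at a=5 m (b=L-a=15):
  R_A = Pb/L = 4·15/20 = 3 kN
  R_B = Pa/L = 4·5/20 = 1 kN
Superposition: R_A = 612/5 kN, R_B = 608/5 kN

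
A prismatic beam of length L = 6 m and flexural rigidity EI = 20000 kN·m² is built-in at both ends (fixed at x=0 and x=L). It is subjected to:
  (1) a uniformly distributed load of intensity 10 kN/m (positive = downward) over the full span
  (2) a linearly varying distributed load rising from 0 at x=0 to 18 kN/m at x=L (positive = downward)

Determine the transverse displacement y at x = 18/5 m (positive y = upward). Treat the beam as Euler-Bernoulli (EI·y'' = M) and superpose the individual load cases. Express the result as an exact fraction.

y(18/5) = -29403/9765625 m

Load 1 — uniform load w=10 kN/m over full span:
  y_1 = -wx²(L-x)²/(24EI) = -10·(18/5)²·(6-(18/5))²/(24·20000) = -243/156250 m
Load 2 — triangular load w₀=18 kN/m (0→w₀ over full span):
  y_2 = -w₀x²(L-x)²(x+2L)/(120LEI) = -18·(18/5)²·(6-(18/5))²·((18/5)+2·6)/(120·6·20000) = -28431/19531250 m
Superposition: y = Σ y_i = -29403/9765625 m ≈ -0.003011 m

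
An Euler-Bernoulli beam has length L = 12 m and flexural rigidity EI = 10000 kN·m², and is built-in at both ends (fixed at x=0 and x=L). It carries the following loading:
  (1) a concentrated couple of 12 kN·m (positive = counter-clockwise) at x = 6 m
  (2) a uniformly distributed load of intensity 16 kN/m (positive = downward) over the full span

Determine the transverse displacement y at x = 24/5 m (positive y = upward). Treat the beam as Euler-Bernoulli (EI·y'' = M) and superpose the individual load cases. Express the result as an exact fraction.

Load 1 — applied couple M₀=12 kN·m at a=6 m (b=L-a=6):
  y_1 = (R_Ax³/6 - M_Ax²/2)/EI  [x≤a] with R_A=3/2, M_A=3 = ((3/2)·(24/5)³/6 - 3·(24/5)²/2)/10000 = -54/78125 m
Load 2 — uniform load w=16 kN/m over full span:
  y_2 = -wx²(L-x)²/(24EI) = -16·(24/5)²·(12-(24/5))²/(24·10000) = -31104/390625 m
Superposition: y = Σ y_i = -31374/390625 m ≈ -0.080317 m

y(24/5) = -31374/390625 m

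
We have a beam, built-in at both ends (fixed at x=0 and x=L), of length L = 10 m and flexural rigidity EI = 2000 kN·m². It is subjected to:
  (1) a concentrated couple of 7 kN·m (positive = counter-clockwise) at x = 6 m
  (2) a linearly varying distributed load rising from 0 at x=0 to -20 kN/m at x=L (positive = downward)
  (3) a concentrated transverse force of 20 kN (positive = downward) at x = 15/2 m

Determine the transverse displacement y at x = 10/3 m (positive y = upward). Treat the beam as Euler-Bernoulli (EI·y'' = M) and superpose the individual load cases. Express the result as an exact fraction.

Load 1 — applied couple M₀=7 kN·m at a=6 m (b=L-a=4):
  y_1 = (R_Ax³/6 - M_Ax²/2)/EI  [x≤a] with R_A=126/125, M_A=56/25 = ((126/125)·(10/3)³/6 - (56/25)·(10/3)²/2)/2000 = -7/2250 m
Load 2 — triangular load w₀=-20 kN/m (0→w₀ over full span):
  y_2 = -w₀x²(L-x)²(x+2L)/(120LEI) = -(-20)·(10/3)²·(10-(10/3))²·((10/3)+2·10)/(120·10·2000) = 70/729 m
Load 3 — point force P=20 kN at a=15/2 m (b=L-a=5/2):
  y_3 = -Pb²x²(3aL-(3a+b)x)/(6L³EI)  [x≤a] = -20·(5/2)²·(10/3)²·(3·(15/2)·10-(3·(15/2)+(5/2))·(10/3))/(6·10³·2000) = -85/5184 m
Superposition: y = Σ y_i = 446231/5832000 m ≈ 0.076514 m

y(10/3) = 446231/5832000 m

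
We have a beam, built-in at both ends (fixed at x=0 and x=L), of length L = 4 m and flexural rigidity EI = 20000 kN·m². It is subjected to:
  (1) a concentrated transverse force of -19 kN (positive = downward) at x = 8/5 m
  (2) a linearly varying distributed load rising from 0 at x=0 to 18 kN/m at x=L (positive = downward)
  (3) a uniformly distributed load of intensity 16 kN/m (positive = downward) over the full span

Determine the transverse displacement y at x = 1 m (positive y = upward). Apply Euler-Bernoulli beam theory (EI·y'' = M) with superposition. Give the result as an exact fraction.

y(1) = -2247/8000000 m

Load 1 — point force P=-19 kN at a=8/5 m (b=L-a=12/5):
  y_1 = -Pb²x²(3aL-(3a+b)x)/(6L³EI)  [x≤a] = -(-19)·(12/5)²·1²·(3·(8/5)·4-(3·(8/5)+(12/5))·1)/(6·4³·20000) = 171/1000000 m
Load 2 — triangular load w₀=18 kN/m (0→w₀ over full span):
  y_2 = -w₀x²(L-x)²(x+2L)/(120LEI) = -18·1²·(4-1)²·(1+2·4)/(120·4·20000) = -243/1600000 m
Load 3 — uniform load w=16 kN/m over full span:
  y_3 = -wx²(L-x)²/(24EI) = -16·1²·(4-1)²/(24·20000) = -3/10000 m
Superposition: y = Σ y_i = -2247/8000000 m ≈ -0.000281 m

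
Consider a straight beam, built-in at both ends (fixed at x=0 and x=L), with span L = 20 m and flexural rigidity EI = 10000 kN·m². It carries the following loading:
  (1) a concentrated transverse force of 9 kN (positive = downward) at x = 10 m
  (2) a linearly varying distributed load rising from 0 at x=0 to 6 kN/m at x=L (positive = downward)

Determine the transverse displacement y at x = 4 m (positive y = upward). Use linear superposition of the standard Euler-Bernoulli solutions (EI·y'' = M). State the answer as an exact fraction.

y(4) = -3641/62500 m

Load 1 — point force P=9 kN at a=10 m (b=L-a=10):
  y_1 = -Pb²x²(3aL-(3a+b)x)/(6L³EI)  [x≤a] = -9·10²·4²·(3·10·20-(3·10+10)·4)/(6·20³·10000) = -33/2500 m
Load 2 — triangular load w₀=6 kN/m (0→w₀ over full span):
  y_2 = -w₀x²(L-x)²(x+2L)/(120LEI) = -6·4²·(20-4)²·(4+2·20)/(120·20·10000) = -704/15625 m
Superposition: y = Σ y_i = -3641/62500 m ≈ -0.058256 m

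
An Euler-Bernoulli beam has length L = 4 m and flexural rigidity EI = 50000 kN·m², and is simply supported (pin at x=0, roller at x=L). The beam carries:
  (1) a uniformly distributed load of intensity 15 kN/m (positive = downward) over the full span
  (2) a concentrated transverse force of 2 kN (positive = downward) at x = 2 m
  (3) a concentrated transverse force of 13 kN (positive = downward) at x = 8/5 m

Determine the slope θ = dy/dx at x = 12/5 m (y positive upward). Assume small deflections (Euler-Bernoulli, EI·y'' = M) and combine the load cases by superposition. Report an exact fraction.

Load 1 — uniform load w=15 kN/m over full span:
  θ_1 = -w(L³-6Lx²+4x³)/(24EI) = -15·(4³-6·4·(12/5)²+4·(12/5)³)/(24·50000) = 37/156250 rad
Load 2 — point force P=2 kN at a=2 m (b=L-a=2):
  θ_2 = -Pa(2L²-6Lx+3x²+a²)/(6LEI)  [x>a] = -2·2·(2·4²-6·4·(12/5)+3·(12/5)²+2²)/(6·4·50000) = 9/625000 rad
Load 3 — point force P=13 kN at a=8/5 m (b=L-a=12/5):
  θ_3 = -Pa(2L²-6Lx+3x²+a²)/(6LEI)  [x>a] = -13·(8/5)·(2·4²-6·4·(12/5)+3·(12/5)²+(8/5)²)/(6·4·50000) = 39/390625 rad
Superposition: θ = Σ θ_i = 1097/3125000 rad ≈ 0.000351 rad

θ(12/5) = 1097/3125000 rad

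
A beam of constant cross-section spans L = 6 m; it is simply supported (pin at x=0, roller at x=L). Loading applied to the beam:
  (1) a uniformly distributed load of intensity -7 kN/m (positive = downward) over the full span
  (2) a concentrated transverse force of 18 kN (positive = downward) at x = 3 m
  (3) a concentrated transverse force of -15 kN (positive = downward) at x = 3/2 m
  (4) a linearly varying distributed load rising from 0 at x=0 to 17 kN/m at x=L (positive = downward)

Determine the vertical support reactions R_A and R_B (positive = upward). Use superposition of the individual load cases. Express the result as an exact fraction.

Load 1 — uniform load w=-7 kN/m over full span:
  R_A = wL/2 = (-7)·6/2 = -21 kN
  R_B = wL/2 = (-7)·6/2 = -21 kN
Load 2 — point force P=18 kN at a=3 m (b=L-a=3):
  R_A = Pb/L = 18·3/6 = 9 kN
  R_B = Pa/L = 18·3/6 = 9 kN
Load 3 — point force P=-15 kN at a=3/2 m (b=L-a=9/2):
  R_A = Pb/L = (-15)·(9/2)/6 = -45/4 kN
  R_B = Pa/L = (-15)·(3/2)/6 = -15/4 kN
Load 4 — triangular load w₀=17 kN/m (0→w₀ over full span):
  R_A = w₀L/6 = 17·6/6 = 17 kN
  R_B = w₀L/3 = 17·6/3 = 34 kN
Superposition: R_A = -25/4 kN, R_B = 73/4 kN

R_A = -25/4 kN, R_B = 73/4 kN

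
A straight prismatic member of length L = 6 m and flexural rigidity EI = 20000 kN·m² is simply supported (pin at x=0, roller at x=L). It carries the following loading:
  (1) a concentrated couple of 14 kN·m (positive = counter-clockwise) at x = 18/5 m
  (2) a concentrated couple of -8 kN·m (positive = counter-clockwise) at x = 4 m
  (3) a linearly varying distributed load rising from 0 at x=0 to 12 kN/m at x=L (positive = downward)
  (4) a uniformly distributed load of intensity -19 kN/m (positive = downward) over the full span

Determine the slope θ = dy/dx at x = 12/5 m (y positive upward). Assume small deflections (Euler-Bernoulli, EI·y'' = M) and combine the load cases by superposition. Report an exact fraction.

θ(12/5) = 61771/37500000 rad

Load 1 — applied couple M₀=14 kN·m at a=18/5 m (b=L-a=12/5):
  θ_1 = (M₀x²/(2L)+C₁)/EI  [x≤a] with C₁=M₀(3b²-L²)/(6L)=-182/25 = (14·(12/5)²/(2·6)+(-182/25))/20000 = -7/250000 rad
Load 2 — applied couple M₀=-8 kN·m at a=4 m (b=L-a=2):
  θ_2 = (M₀x²/(2L)+C₁)/EI  [x≤a] with C₁=M₀(3b²-L²)/(6L)=16/3 = ((-8)·(12/5)²/(2·6)+(16/3))/20000 = 7/93750 rad
Load 3 — triangular load w₀=12 kN/m (0→w₀ over full span):
  θ_3 = -w₀(7L⁴-30L²x²+15x⁴)/(360LEI) = -12·(7·6⁴-30·6²·(12/5)²+15·(12/5)⁴)/(360·6·20000) = -2907/3125000 rad
Load 4 — uniform load w=-19 kN/m over full span:
  θ_4 = -w(L³-6Lx²+4x³)/(24EI) = -(-19)·(6³-6·6·(12/5)²+4·(12/5)³)/(24·20000) = 6327/2500000 rad
Superposition: θ = Σ θ_i = 61771/37500000 rad ≈ 0.001647 rad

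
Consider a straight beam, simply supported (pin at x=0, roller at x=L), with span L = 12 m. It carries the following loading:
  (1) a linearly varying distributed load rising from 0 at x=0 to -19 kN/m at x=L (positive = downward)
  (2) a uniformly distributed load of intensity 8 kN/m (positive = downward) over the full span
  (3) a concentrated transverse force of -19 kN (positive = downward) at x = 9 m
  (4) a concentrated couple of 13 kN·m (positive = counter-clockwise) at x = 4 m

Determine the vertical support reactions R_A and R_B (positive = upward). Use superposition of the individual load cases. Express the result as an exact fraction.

R_A = 19/3 kN, R_B = -130/3 kN

Load 1 — triangular load w₀=-19 kN/m (0→w₀ over full span):
  R_A = w₀L/6 = (-19)·12/6 = -38 kN
  R_B = w₀L/3 = (-19)·12/3 = -76 kN
Load 2 — uniform load w=8 kN/m over full span:
  R_A = wL/2 = 8·12/2 = 48 kN
  R_B = wL/2 = 8·12/2 = 48 kN
Load 3 — point force P=-19 kN at a=9 m (b=L-a=3):
  R_A = Pb/L = (-19)·3/12 = -19/4 kN
  R_B = Pa/L = (-19)·9/12 = -57/4 kN
Load 4 — applied couple M₀=13 kN·m at a=4 m (b=L-a=8):
  R_A = M₀/L = 13/12 kN
  R_B = -M₀/L = -13/12 kN
Superposition: R_A = 19/3 kN, R_B = -130/3 kN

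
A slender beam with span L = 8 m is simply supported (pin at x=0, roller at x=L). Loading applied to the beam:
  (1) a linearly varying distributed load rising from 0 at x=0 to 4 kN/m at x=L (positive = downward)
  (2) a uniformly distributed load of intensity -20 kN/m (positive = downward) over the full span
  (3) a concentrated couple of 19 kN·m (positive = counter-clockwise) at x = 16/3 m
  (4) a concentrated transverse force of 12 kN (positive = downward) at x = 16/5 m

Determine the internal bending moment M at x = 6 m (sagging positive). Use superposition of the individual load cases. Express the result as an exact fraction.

Load 1 — triangular load w₀=4 kN/m (0→w₀ over full span):
  M_1 = w₀Lx/6 - w₀x³/(6L) = 4·8·6/6 - 4·6³/(6·8) = 14 kN·m
Load 2 — uniform load w=-20 kN/m over full span:
  M_2 = wx(L-x)/2 = (-20)·6·(8-6)/2 = -120 kN·m
Load 3 — applied couple M₀=19 kN·m at a=16/3 m (b=L-a=8/3):
  M_3 = M₀x/L - M₀  [x>a] = 19·6/8 - 19 = -19/4 kN·m
Load 4 — point force P=12 kN at a=16/5 m (b=L-a=24/5):
  M_4 = Pa(L-x)/L  [x>a] = 12·(16/5)·(8-6)/8 = 48/5 kN·m
Superposition: M = Σ M_i = -2023/20 kN·m ≈ -101.150000 kN·m

M(6) = -2023/20 kN·m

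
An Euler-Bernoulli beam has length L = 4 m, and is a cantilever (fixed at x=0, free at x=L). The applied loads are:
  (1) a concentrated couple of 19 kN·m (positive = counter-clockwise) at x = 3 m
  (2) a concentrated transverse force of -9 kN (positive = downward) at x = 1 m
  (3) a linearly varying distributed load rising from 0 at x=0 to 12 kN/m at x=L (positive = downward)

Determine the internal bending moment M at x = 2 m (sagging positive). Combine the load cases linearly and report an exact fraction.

M(2) = -1 kN·m

Load 1 — applied couple M₀=19 kN·m at a=3 m (b=L-a=1):
  M_1 = M₀  [x≤a] = 19 = 19 kN·m
Load 2 — point force P=-9 kN at a=1 m (b=L-a=3):
  M_2 = 0  [x>a] = 0 kN·m
Load 3 — triangular load w₀=12 kN/m (0→w₀ over full span):
  M_3 = w₀Lx/2 - w₀L²/3 - w₀x³/(6L) = 12·4·2/2 - 12·4²/3 - 12·2³/(6·4) = -20 kN·m
Superposition: M = Σ M_i = -1 kN·m ≈ -1.000000 kN·m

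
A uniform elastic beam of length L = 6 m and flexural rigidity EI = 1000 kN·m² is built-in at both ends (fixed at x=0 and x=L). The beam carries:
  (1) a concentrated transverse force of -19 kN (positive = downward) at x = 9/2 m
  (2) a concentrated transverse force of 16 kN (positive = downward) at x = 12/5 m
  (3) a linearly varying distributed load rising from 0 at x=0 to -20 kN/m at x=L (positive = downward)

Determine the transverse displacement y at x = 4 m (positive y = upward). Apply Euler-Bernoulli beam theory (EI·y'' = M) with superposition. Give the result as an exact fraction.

y(4) = 128723/4500000 m

Load 1 — point force P=-19 kN at a=9/2 m (b=L-a=3/2):
  y_1 = -Pb²x²(3aL-(3a+b)x)/(6L³EI)  [x≤a] = -(-19)·(3/2)²·4²·(3·(9/2)·6-(3·(9/2)+(3/2))·4)/(6·6³·1000) = 133/12000 m
Load 2 — point force P=16 kN at a=12/5 m (b=L-a=18/5):
  y_2 = -Pa²(L-x)²(3bL-(3b+a)(L-x))/(6L³EI)  [x>a] = -16·(12/5)²·(6-4)²·(3·(18/5)·6-(3·(18/5)+(12/5))·(6-4))/(6·6³·1000) = -512/46875 m
Load 3 — triangular load w₀=-20 kN/m (0→w₀ over full span):
  y_3 = -w₀x²(L-x)²(x+2L)/(120LEI) = -(-20)·4²·(6-4)²·(4+2·6)/(120·6·1000) = 32/1125 m
Superposition: y = Σ y_i = 128723/4500000 m ≈ 0.028605 m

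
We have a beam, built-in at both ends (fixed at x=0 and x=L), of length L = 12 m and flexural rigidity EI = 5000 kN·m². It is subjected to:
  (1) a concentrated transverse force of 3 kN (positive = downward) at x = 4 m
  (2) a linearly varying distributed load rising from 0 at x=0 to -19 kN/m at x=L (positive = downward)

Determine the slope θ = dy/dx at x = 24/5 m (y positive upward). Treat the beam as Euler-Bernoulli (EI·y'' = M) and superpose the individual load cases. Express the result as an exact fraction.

Load 1 — point force P=3 kN at a=4 m (b=L-a=8):
  θ_1 = Pa²(L-x)(2bL-(3b+a)(L-x))/(2L³EI)  [x>a] = 3·4²·(12-(24/5))·(2·8·12-(3·8+4)·(12-(24/5)))/(2·12³·5000) = -3/15625 rad
Load 2 — triangular load w₀=-19 kN/m (0→w₀ over full span):
  θ_2 = -w₀(2x(L-x)(L-2x)(x+2L)+x²(L-x)²)/(120LEI) = -(-19)·(2·(24/5)·(12-(24/5))·(12-2·(24/5))·((24/5)+2·12)+(24/5)²·(12-(24/5))²)/(120·12·5000) = 6156/390625 rad
Superposition: θ = Σ θ_i = 6081/390625 rad ≈ 0.015567 rad

θ(24/5) = 6081/390625 rad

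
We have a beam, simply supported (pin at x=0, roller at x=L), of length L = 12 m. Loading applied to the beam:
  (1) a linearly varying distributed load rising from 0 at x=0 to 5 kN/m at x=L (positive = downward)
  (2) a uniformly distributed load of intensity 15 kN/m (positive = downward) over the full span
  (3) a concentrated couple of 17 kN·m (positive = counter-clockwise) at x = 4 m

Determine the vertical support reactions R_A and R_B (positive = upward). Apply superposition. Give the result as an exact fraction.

Load 1 — triangular load w₀=5 kN/m (0→w₀ over full span):
  R_A = w₀L/6 = 5·12/6 = 10 kN
  R_B = w₀L/3 = 5·12/3 = 20 kN
Load 2 — uniform load w=15 kN/m over full span:
  R_A = wL/2 = 15·12/2 = 90 kN
  R_B = wL/2 = 15·12/2 = 90 kN
Load 3 — applied couple M₀=17 kN·m at a=4 m (b=L-a=8):
  R_A = M₀/L = 17/12 kN
  R_B = -M₀/L = -17/12 kN
Superposition: R_A = 1217/12 kN, R_B = 1303/12 kN

R_A = 1217/12 kN, R_B = 1303/12 kN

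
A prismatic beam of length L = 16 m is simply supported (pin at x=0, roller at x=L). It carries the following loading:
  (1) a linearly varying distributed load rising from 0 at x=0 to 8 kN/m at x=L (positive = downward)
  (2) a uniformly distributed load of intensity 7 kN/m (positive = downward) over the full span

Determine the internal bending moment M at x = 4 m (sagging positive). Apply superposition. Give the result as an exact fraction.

Load 1 — triangular load w₀=8 kN/m (0→w₀ over full span):
  M_1 = w₀Lx/6 - w₀x³/(6L) = 8·16·4/6 - 8·4³/(6·16) = 80 kN·m
Load 2 — uniform load w=7 kN/m over full span:
  M_2 = wx(L-x)/2 = 7·4·(16-4)/2 = 168 kN·m
Superposition: M = Σ M_i = 248 kN·m ≈ 248.000000 kN·m

M(4) = 248 kN·m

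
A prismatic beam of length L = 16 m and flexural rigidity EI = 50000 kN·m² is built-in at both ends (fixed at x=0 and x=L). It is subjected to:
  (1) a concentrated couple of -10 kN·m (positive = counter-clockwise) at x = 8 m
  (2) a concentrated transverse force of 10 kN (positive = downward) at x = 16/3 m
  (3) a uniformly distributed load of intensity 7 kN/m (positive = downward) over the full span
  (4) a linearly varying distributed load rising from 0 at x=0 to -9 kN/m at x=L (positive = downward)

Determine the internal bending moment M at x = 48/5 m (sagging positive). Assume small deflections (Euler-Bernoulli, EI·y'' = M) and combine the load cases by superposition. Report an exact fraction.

Load 1 — applied couple M₀=-10 kN·m at a=8 m (b=L-a=8):
  M_1 = R_Ax - M_A - M₀  [x>a] with R_A=-15/16, M_A=-5/2 = (-15/16)·(48/5) - (-5/2) - (-10) = 7/2 kN·m
Load 2 — point force P=10 kN at a=16/3 m (b=L-a=32/3):
  M_2 = Pa²(a+3b)(L-x)/L³ - Pa²b/L²  [x>a] = 10·(16/3)²·((16/3)+3·(32/3))·(16-(48/5))/16³ - 10·(16/3)²·(32/3)/16² = 128/27 kN·m
Load 3 — uniform load w=7 kN/m over full span:
  M_3 = wLx/2 - wL²/12 - wx²/2 = 7·16·(48/5)/2 - 7·16²/12 - 7·(48/5)²/2 = 4928/75 kN·m
Load 4 — triangular load w₀=-9 kN/m (0→w₀ over full span):
  M_4 = 3w₀Lx/20 - w₀L²/30 - w₀x³/(6L) = 3·(-9)·16·(48/5)/20 - (-9)·16²/30 - (-9)·(48/5)³/(6·16) = -5952/125 kN·m
Superposition: M = Σ M_i = 177737/6750 kN·m ≈ 26.331407 kN·m

M(48/5) = 177737/6750 kN·m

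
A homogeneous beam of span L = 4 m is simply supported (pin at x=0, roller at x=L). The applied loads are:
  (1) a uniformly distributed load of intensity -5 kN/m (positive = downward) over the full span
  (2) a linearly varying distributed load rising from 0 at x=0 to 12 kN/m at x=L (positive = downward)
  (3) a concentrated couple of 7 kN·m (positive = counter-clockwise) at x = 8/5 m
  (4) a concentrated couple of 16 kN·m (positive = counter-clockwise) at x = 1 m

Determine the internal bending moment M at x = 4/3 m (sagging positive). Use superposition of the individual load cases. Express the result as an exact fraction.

Load 1 — uniform load w=-5 kN/m over full span:
  M_1 = wx(L-x)/2 = (-5)·(4/3)·(4-(4/3))/2 = -80/9 kN·m
Load 2 — triangular load w₀=12 kN/m (0→w₀ over full span):
  M_2 = w₀Lx/6 - w₀x³/(6L) = 12·4·(4/3)/6 - 12·(4/3)³/(6·4) = 256/27 kN·m
Load 3 — applied couple M₀=7 kN·m at a=8/5 m (b=L-a=12/5):
  M_3 = M₀x/L  [x≤a] = 7·(4/3)/4 = 7/3 kN·m
Load 4 — applied couple M₀=16 kN·m at a=1 m (b=L-a=3):
  M_4 = M₀x/L - M₀  [x>a] = 16·(4/3)/4 - 16 = -32/3 kN·m
Superposition: M = Σ M_i = -209/27 kN·m ≈ -7.740741 kN·m

M(4/3) = -209/27 kN·m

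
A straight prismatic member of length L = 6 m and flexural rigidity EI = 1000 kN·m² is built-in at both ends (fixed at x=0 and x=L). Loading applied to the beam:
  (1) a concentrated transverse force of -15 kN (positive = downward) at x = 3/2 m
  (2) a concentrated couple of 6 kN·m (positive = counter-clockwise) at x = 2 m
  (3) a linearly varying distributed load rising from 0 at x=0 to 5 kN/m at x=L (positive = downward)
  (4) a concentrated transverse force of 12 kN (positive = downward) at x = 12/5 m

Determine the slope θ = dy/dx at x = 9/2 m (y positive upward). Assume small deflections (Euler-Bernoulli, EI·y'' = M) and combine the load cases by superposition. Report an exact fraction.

Load 1 — point force P=-15 kN at a=3/2 m (b=L-a=9/2):
  θ_1 = Pa²(L-x)(2bL-(3b+a)(L-x))/(2L³EI)  [x>a] = (-15)·(3/2)²·(6-(9/2))·(2·(9/2)·6-(3·(9/2)+(3/2))·(6-(9/2)))/(2·6³·1000) = -189/51200 rad
Load 2 — applied couple M₀=6 kN·m at a=2 m (b=L-a=4):
  θ_2 = (R_Ax²/2 - M_Ax - M₀(x-a))/EI  [x>a] with R_A=4/3, M_A=0 = ((4/3)·(9/2)²/2 - 0·(9/2) - 6·((9/2)-2))/1000 = -3/2000 rad
Load 3 — triangular load w₀=5 kN/m (0→w₀ over full span):
  θ_3 = -w₀(2x(L-x)(L-2x)(x+2L)+x²(L-x)²)/(120LEI) = -5·(2·(9/2)·(6-(9/2))·(6-2·(9/2))·((9/2)+2·6)+(9/2)²·(6-(9/2))²)/(120·6·1000) = 1107/256000 rad
Load 4 — point force P=12 kN at a=12/5 m (b=L-a=18/5):
  θ_4 = Pa²(L-x)(2bL-(3b+a)(L-x))/(2L³EI)  [x>a] = 12·(12/5)²·(6-(9/2))·(2·(18/5)·6-(3·(18/5)+(12/5))·(6-(9/2)))/(2·6³·1000) = 351/62500 rad
Superposition: θ = Σ θ_i = 75981/16000000 rad ≈ 0.004749 rad

θ(9/2) = 75981/16000000 rad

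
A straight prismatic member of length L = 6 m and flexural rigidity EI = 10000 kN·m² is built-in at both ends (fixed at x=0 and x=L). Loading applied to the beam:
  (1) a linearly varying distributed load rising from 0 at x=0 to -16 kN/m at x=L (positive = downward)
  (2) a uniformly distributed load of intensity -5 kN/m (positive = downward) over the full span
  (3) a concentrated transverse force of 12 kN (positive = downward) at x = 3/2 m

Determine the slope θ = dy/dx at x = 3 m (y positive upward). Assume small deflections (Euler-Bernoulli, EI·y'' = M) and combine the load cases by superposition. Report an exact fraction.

Load 1 — triangular load w₀=-16 kN/m (0→w₀ over full span):
  θ_1 = -w₀(2x(L-x)(L-2x)(x+2L)+x²(L-x)²)/(120LEI) = -(-16)·(2·3·(6-3)·(6-2·3)·(3+2·6)+3²·(6-3)²)/(120·6·10000) = 9/50000 rad
Load 2 — uniform load w=-5 kN/m over full span:
  θ_2 = -wx(L-x)(L-2x)/(12EI) = -(-5)·3·(6-3)·(6-2·3)/(12·10000) = 0 rad
Load 3 — point force P=12 kN at a=3/2 m (b=L-a=9/2):
  θ_3 = Pa²(L-x)(2bL-(3b+a)(L-x))/(2L³EI)  [x>a] = 12·(3/2)²·(6-3)·(2·(9/2)·6-(3·(9/2)+(3/2))·(6-3))/(2·6³·10000) = 27/160000 rad
Superposition: θ = Σ θ_i = 279/800000 rad ≈ 0.000349 rad

θ(3) = 279/800000 rad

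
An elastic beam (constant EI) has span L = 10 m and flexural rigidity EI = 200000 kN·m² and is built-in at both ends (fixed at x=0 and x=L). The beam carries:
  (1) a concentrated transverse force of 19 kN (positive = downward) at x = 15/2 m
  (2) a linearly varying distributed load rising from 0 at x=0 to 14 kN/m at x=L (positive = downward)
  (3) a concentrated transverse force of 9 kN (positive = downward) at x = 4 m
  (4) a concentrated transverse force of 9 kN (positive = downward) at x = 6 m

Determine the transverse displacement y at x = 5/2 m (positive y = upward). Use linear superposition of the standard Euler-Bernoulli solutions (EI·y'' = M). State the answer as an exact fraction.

y(5/2) = -48061/61440000 m

Load 1 — point force P=19 kN at a=15/2 m (b=L-a=5/2):
  y_1 = -Pb²x²(3aL-(3a+b)x)/(6L³EI)  [x≤a] = -19·(5/2)²·(5/2)²·(3·(15/2)·10-(3·(15/2)+(5/2))·(5/2))/(6·10³·200000) = -247/2457600 m
Load 2 — triangular load w₀=14 kN/m (0→w₀ over full span):
  y_2 = -w₀x²(L-x)²(x+2L)/(120LEI) = -14·(5/2)²·(10-(5/2))²·((5/2)+2·10)/(120·10·200000) = -189/409600 m
Load 3 — point force P=9 kN at a=4 m (b=L-a=6):
  y_3 = -Pb²x²(3aL-(3a+b)x)/(6L³EI)  [x≤a] = -9·6²·(5/2)²·(3·4·10-(3·4+6)·(5/2))/(6·10³·200000) = -81/640000 m
Load 4 — point force P=9 kN at a=6 m (b=L-a=4):
  y_4 = -Pb²x²(3aL-(3a+b)x)/(6L³EI)  [x≤a] = -9·4²·(5/2)²·(3·6·10-(3·6+4)·(5/2))/(6·10³·200000) = -3/32000 m
Superposition: y = Σ y_i = -48061/61440000 m ≈ -0.000782 m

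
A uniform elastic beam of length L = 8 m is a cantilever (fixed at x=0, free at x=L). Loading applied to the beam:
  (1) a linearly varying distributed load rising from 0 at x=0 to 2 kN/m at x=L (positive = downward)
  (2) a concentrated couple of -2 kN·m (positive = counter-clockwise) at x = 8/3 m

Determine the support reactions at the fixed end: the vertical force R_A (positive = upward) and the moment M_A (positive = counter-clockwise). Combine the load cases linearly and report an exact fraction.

Load 1 — triangular load w₀=2 kN/m (0→w₀ over full span):
  R_A = w₀L/2 = 2·8/2 = 8 kN
  M_A = w₀L²/3 = 2·8²/3 = 128/3 kN·m
Load 2 — applied couple M₀=-2 kN·m at a=8/3 m (b=L-a=16/3):
  R_A = 0 kN
  M_A = -M₀ = -(-2) = 2 kN·m
Superposition: R_A = 8 kN, M_A = 134/3 kN·m

R_A = 8 kN, M_A = 134/3 kN·m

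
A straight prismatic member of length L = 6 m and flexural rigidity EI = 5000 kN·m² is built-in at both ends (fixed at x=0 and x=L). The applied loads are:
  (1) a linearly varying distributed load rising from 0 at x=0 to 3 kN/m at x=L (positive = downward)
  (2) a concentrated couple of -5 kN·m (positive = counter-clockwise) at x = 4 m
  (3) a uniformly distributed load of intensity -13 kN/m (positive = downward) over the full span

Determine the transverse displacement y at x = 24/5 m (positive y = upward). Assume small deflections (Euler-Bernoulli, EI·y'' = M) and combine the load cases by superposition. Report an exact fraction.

y(24/5) = 31189/9765625 m

Load 1 — triangular load w₀=3 kN/m (0→w₀ over full span):
  y_1 = -w₀x²(L-x)²(x+2L)/(120LEI) = -3·(24/5)²·(6-(24/5))²·((24/5)+2·6)/(120·6·5000) = -4536/9765625 m
Load 2 — applied couple M₀=-5 kN·m at a=4 m (b=L-a=2):
  y_2 = (R_Ax³/6 - M_Ax²/2 - M₀(x-a)²/2)/EI  [x>a] with R_A=-10/9, M_A=-5/3 = ((-10/9)·(24/5)³/6 - (-5/3)·(24/5)²/2 - (-5)·((24/5)-4)²/2)/5000 = 1/15625 m
Load 3 — uniform load w=-13 kN/m over full span:
  y_3 = -wx²(L-x)²/(24EI) = -(-13)·(24/5)²·(6-(24/5))²/(24·5000) = 1404/390625 m
Superposition: y = Σ y_i = 31189/9765625 m ≈ 0.003194 m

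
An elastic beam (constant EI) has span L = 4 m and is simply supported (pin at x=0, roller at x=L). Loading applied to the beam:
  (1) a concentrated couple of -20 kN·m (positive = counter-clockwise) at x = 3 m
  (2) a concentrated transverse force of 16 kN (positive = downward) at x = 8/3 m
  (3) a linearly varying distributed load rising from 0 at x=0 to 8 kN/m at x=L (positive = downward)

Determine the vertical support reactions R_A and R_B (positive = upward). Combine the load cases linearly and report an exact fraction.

Load 1 — applied couple M₀=-20 kN·m at a=3 m (b=L-a=1):
  R_A = M₀/L = (-20)/4 = -5 kN
  R_B = -M₀/L = -(-20)/4 = 5 kN
Load 2 — point force P=16 kN at a=8/3 m (b=L-a=4/3):
  R_A = Pb/L = 16·(4/3)/4 = 16/3 kN
  R_B = Pa/L = 16·(8/3)/4 = 32/3 kN
Load 3 — triangular load w₀=8 kN/m (0→w₀ over full span):
  R_A = w₀L/6 = 8·4/6 = 16/3 kN
  R_B = w₀L/3 = 8·4/3 = 32/3 kN
Superposition: R_A = 17/3 kN, R_B = 79/3 kN

R_A = 17/3 kN, R_B = 79/3 kN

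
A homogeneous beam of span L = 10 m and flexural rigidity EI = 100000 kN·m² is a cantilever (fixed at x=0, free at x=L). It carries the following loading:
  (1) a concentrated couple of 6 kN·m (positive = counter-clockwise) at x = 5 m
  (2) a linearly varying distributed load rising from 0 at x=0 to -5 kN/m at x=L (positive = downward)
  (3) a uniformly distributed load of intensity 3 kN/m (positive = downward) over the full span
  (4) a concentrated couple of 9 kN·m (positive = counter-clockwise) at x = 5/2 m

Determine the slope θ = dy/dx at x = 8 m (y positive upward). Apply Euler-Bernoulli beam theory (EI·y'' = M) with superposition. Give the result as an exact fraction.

Load 1 — applied couple M₀=6 kN·m at a=5 m (b=L-a=5):
  θ_1 = M₀a/EI  [x>a] = 6·5/100000 = 3/10000 rad
Load 2 — triangular load w₀=-5 kN/m (0→w₀ over full span):
  θ_2 = (w₀Lx²/4-w₀L²x/3-w₀x⁴/(24L))/EI = ((-5)·10·8²/4-(-5)·10²·8/3-(-5)·8⁴/(24·10))/100000 = 58/9375 rad
Load 3 — uniform load w=3 kN/m over full span:
  θ_3 = -wx(x²-3Lx+3L²)/(6EI) = -3·8·(8²-3·10·8+3·10²)/(6·100000) = -31/6250 rad
Load 4 — applied couple M₀=9 kN·m at a=5/2 m (b=L-a=15/2):
  θ_4 = M₀a/EI  [x>a] = 9·(5/2)/100000 = 9/40000 rad
Superposition: θ = Σ θ_i = 1051/600000 rad ≈ 0.001752 rad

θ(8) = 1051/600000 rad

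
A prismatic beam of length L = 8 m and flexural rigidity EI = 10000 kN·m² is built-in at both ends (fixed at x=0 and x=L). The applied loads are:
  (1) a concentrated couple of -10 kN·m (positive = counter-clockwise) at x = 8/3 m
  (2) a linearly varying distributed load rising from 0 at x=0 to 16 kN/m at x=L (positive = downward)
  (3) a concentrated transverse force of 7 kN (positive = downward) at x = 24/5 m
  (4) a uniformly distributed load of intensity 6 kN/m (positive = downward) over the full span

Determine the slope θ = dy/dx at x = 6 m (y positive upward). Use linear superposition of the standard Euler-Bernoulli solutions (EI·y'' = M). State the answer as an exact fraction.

θ(6) = 6299/937500 rad

Load 1 — applied couple M₀=-10 kN·m at a=8/3 m (b=L-a=16/3):
  θ_1 = (R_Ax²/2 - M_Ax - M₀(x-a))/EI  [x>a] with R_A=-5/3, M_A=0 = ((-5/3)·6²/2 - 0·6 - (-10)·(6-(8/3)))/10000 = 1/3000 rad
Load 2 — triangular load w₀=16 kN/m (0→w₀ over full span):
  θ_2 = -w₀(2x(L-x)(L-2x)(x+2L)+x²(L-x)²)/(120LEI) = -16·(2·6·(8-6)·(8-2·6)·(6+2·8)+6²·(8-6)²)/(120·8·10000) = 41/12500 rad
Load 3 — point force P=7 kN at a=24/5 m (b=L-a=16/5):
  θ_3 = Pa²(L-x)(2bL-(3b+a)(L-x))/(2L³EI)  [x>a] = 7·(24/5)²·(8-6)·(2·(16/5)·8-(3·(16/5)+(24/5))·(8-6))/(2·8³·10000) = 441/625000 rad
Load 4 — uniform load w=6 kN/m over full span:
  θ_4 = -wx(L-x)(L-2x)/(12EI) = -6·6·(8-6)·(8-2·6)/(12·10000) = 3/1250 rad
Superposition: θ = Σ θ_i = 6299/937500 rad ≈ 0.006719 rad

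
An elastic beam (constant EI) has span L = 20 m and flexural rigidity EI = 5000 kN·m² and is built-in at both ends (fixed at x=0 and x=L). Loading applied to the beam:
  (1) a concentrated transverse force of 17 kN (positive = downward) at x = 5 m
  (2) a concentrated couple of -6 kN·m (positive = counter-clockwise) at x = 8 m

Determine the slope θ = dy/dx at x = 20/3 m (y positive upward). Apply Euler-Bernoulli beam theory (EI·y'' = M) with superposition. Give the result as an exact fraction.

θ(20/3) = -2557/450000 rad

Load 1 — point force P=17 kN at a=5 m (b=L-a=15):
  θ_1 = Pa²(L-x)(2bL-(3b+a)(L-x))/(2L³EI)  [x>a] = 17·5²·(20-(20/3))·(2·15·20-(3·15+5)·(20-(20/3)))/(2·20³·5000) = -17/3600 rad
Load 2 — applied couple M₀=-6 kN·m at a=8 m (b=L-a=12):
  θ_2 = (R_Ax²/2 - M_Ax)/EI  [x≤a] with R_A=-54/125, M_A=-18/25 = ((-54/125)·(20/3)²/2 - (-18/25)·(20/3))/5000 = -3/3125 rad
Superposition: θ = Σ θ_i = -2557/450000 rad ≈ -0.005682 rad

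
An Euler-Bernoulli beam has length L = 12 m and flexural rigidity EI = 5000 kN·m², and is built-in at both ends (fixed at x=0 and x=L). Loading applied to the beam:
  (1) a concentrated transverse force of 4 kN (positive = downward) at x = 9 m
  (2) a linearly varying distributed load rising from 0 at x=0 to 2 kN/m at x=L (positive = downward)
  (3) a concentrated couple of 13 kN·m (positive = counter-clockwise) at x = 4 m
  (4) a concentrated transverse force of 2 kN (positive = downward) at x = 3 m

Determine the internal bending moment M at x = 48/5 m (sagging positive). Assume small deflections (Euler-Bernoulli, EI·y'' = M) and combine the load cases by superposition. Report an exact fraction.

Load 1 — point force P=4 kN at a=9 m (b=L-a=3):
  M_1 = Pa²(a+3b)(L-x)/L³ - Pa²b/L²  [x>a] = 4·9²·(9+3·3)·(12-(48/5))/12³ - 4·9²·3/12² = 27/20 kN·m
Load 2 — triangular load w₀=2 kN/m (0→w₀ over full span):
  M_2 = 3w₀Lx/20 - w₀L²/30 - w₀x³/(6L) = 3·2·12·(48/5)/20 - 2·12²/30 - 2·(48/5)³/(6·12) = 48/125 kN·m
Load 3 — applied couple M₀=13 kN·m at a=4 m (b=L-a=8):
  M_3 = R_Ax - M_A - M₀  [x>a] with R_A=13/9, M_A=0 = (13/9)·(48/5) - 0 - 13 = 13/15 kN·m
Load 4 — point force P=2 kN at a=3 m (b=L-a=9):
  M_4 = Pa²(a+3b)(L-x)/L³ - Pa²b/L²  [x>a] = 2·3²·(3+3·9)·(12-(48/5))/12³ - 2·3²·9/12² = -3/8 kN·m
Superposition: M = Σ M_i = 6677/3000 kN·m ≈ 2.225667 kN·m

M(48/5) = 6677/3000 kN·m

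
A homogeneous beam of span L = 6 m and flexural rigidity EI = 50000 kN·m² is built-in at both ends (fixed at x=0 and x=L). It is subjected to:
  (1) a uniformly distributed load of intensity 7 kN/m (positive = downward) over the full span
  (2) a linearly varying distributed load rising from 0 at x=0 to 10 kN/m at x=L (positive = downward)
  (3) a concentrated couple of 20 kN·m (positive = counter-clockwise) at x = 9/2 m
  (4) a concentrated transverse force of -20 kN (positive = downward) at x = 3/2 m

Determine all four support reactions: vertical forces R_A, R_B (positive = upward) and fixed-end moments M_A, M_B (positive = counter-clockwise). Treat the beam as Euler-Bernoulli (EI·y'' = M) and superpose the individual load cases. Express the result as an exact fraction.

Load 1 — uniform load w=7 kN/m over full span:
  R_A = wL/2 = 7·6/2 = 21 kN
  M_A = wL²/12 = 7·6²/12 = 21 kN·m
  R_B = wL/2 = 7·6/2 = 21 kN
  M_B = -wL²/12 = -7·6²/12 = -21 kN·m
Load 2 — triangular load w₀=10 kN/m (0→w₀ over full span):
  R_A = 3w₀L/20 = 3·10·6/20 = 9 kN
  M_A = w₀L²/30 = 10·6²/30 = 12 kN·m
  R_B = 7w₀L/20 = 7·10·6/20 = 21 kN
  M_B = -w₀L²/20 = -10·6²/20 = -18 kN·m
Load 3 — applied couple M₀=20 kN·m at a=9/2 m (b=L-a=3/2):
  R_A = 6M₀ab/L³ = 6·20·(9/2)·(3/2)/6³ = 15/4 kN
  M_A = M₀b(2a-b)/L² = 20·(3/2)·(2·(9/2)-(3/2))/6² = 25/4 kN·m
  R_B = -6M₀ab/L³ = -6·20·(9/2)·(3/2)/6³ = -15/4 kN
  M_B = M₀a(2b-a)/L² = 20·(9/2)·(2·(3/2)-(9/2))/6² = -15/4 kN·m
Load 4 — point force P=-20 kN at a=3/2 m (b=L-a=9/2):
  R_A = Pb²(3a+b)/L³ = (-20)·(9/2)²·(3·(3/2)+(9/2))/6³ = -135/8 kN
  M_A = Pab²/L² = (-20)·(3/2)·(9/2)²/6² = -135/8 kN·m
  R_B = Pa²(a+3b)/L³ = (-20)·(3/2)²·((3/2)+3·(9/2))/6³ = -25/8 kN
  M_B = -Pa²b/L² = -(-20)·(3/2)²·(9/2)/6² = 45/8 kN·m
Superposition: R_A = 135/8 kN, M_A = 179/8 kN·m, R_B = 281/8 kN, M_B = -297/8 kN·m

R_A = 135/8 kN, M_A = 179/8 kN·m, R_B = 281/8 kN, M_B = -297/8 kN·m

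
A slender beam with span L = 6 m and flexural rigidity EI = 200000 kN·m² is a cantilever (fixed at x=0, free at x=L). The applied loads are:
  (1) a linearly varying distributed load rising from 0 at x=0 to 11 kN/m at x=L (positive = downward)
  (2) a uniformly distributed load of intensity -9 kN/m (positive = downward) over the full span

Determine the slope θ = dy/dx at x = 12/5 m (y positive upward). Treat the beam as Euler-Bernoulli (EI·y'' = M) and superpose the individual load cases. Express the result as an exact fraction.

Load 1 — triangular load w₀=11 kN/m (0→w₀ over full span):
  θ_1 = (w₀Lx²/4-w₀L²x/3-w₀x⁴/(24L))/EI = (11·6·(12/5)²/4-11·6²·(12/5)/3-11·(12/5)⁴/(24·6))/200000 = -17523/15625000 rad
Load 2 — uniform load w=-9 kN/m over full span:
  θ_2 = -wx(x²-3Lx+3L²)/(6EI) = -(-9)·(12/5)·((12/5)²-3·6·(12/5)+3·6²)/(6·200000) = 3969/3125000 rad
Superposition: θ = Σ θ_i = 1161/7812500 rad ≈ 0.000149 rad

θ(12/5) = 1161/7812500 rad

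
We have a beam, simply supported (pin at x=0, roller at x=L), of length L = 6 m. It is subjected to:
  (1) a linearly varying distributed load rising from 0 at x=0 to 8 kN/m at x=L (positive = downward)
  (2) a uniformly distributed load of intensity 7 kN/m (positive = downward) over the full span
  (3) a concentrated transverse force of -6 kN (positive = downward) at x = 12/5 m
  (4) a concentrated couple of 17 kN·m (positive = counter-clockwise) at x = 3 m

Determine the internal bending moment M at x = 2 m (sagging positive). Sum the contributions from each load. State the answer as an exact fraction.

Load 1 — triangular load w₀=8 kN/m (0→w₀ over full span):
  M_1 = w₀Lx/6 - w₀x³/(6L) = 8·6·2/6 - 8·2³/(6·6) = 128/9 kN·m
Load 2 — uniform load w=7 kN/m over full span:
  M_2 = wx(L-x)/2 = 7·2·(6-2)/2 = 28 kN·m
Load 3 — point force P=-6 kN at a=12/5 m (b=L-a=18/5):
  M_3 = Pbx/L  [x≤a] = (-6)·(18/5)·2/6 = -36/5 kN·m
Load 4 — applied couple M₀=17 kN·m at a=3 m (b=L-a=3):
  M_4 = M₀x/L  [x≤a] = 17·2/6 = 17/3 kN·m
Superposition: M = Σ M_i = 1831/45 kN·m ≈ 40.688889 kN·m

M(2) = 1831/45 kN·m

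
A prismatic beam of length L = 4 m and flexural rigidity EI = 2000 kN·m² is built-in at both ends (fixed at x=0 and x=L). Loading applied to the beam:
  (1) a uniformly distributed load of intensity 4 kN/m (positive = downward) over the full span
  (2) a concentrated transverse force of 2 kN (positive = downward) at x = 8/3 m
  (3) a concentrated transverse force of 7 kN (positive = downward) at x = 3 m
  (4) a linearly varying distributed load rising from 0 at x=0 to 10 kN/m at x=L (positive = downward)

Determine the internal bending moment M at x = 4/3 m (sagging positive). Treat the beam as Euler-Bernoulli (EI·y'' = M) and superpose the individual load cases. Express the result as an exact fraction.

M(4/3) = 533/144 kN·m

Load 1 — uniform load w=4 kN/m over full span:
  M_1 = wLx/2 - wL²/12 - wx²/2 = 4·4·(4/3)/2 - 4·4²/12 - 4·(4/3)²/2 = 16/9 kN·m
Load 2 — point force P=2 kN at a=8/3 m (b=L-a=4/3):
  M_2 = Pb²(3a+b)x/L³ - Pab²/L²  [x≤a] = 2·(4/3)²·(3·(8/3)+(4/3))·(4/3)/4³ - 2·(8/3)·(4/3)²/4² = 8/81 kN·m
Load 3 — point force P=7 kN at a=3 m (b=L-a=1):
  M_3 = Pb²(3a+b)x/L³ - Pab²/L²  [x≤a] = 7·1²·(3·3+1)·(4/3)/4³ - 7·3·1²/4² = 7/48 kN·m
Load 4 — triangular load w₀=10 kN/m (0→w₀ over full span):
  M_4 = 3w₀Lx/20 - w₀L²/30 - w₀x³/(6L) = 3·10·4·(4/3)/20 - 10·4²/30 - 10·(4/3)³/(6·4) = 136/81 kN·m
Superposition: M = Σ M_i = 533/144 kN·m ≈ 3.701389 kN·m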